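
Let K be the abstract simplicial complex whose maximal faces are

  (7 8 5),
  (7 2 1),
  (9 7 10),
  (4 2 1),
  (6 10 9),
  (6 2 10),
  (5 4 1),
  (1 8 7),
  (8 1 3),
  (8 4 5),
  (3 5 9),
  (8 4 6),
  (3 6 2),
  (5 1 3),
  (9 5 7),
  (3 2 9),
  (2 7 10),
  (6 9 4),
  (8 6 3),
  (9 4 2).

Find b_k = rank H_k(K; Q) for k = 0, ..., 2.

Order the vertices as 1 < 2 < 3 < 4 < 5 < 6 < 7 < 8 < 9 < 10. Listing each simplex with vertices in this order, K has dimension 2 with simplices:

  0-simplices (10): [1], [2], [3], [4], [5], [6], [7], [8], [9], [10]
  1-simplices (30): (30 of them)
  2-simplices (20): (20 of them)

giving chain groups C_0 ≅ Z^10, C_1 ≅ Z^30, C_2 ≅ Z^20.

Boundary ∂_1: C_1 → C_0 sends each edge [p,q] (with p < q) to q − p.
This gives a 10×30 integer matrix of rank 9; reducing to Smith normal form yields diagonal entries (1,1,1,1,1,1,1,1,1).

∂_2: C_2 → C_1 acts by ∂[p,q,r] = [q,r] − [p,r] + [p,q]. For instance
  ∂[2,3,6] = [3,6] − [2,6] + [2,3],
  ∂[4,6,8] = [6,8] − [4,8] + [4,6].
As a 30×20 matrix over Z this has rank 20, with invariant factors (1,1,1,1,1,1,1,1,1,1,1,1,1,1,1,1,1,1,1,2).

Reading off H_k = ker ∂_k / im ∂_{k+1}:

  H_0: rank C_0 − rank ∂_1 = 10 − 9 = 1, and the invariant factors of ∂_1 are all 1, so H_0 = Z.
  H_1: rank ker ∂_1 − rank ∂_2 = (30 − 9) − 20 = 1, and ∂_2 has invariant factor 2 > 1, so H_1 = Z ⊕ Z/2Z.
  H_2: rank ker ∂_2 − rank ∂_3 = (20 − 20) − 0 = 0, and there is no ∂_3, so H_2 = 0.

As a check, the Euler characteristic is 10 − 30 + 20 = 0, which agrees with 1 − 1 + 0 = 0.
(K is a triangulation of the Klein bottle.)

Hence the Betti numbers are b_0 = 1, b_1 = 1, b_2 = 0.

b_0 = 1, b_1 = 1, b_2 = 0.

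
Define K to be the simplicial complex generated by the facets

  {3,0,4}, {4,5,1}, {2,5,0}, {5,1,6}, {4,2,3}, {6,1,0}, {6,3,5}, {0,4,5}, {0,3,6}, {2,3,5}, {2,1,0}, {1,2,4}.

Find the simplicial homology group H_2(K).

We work with the vertex ordering 0 < 1 < 2 < 3 < 4 < 5 < 6. The simplices of K, each written with vertices in increasing order, are:

  0-simplices (7): [0], [1], [2], [3], [4], [5], [6]
  1-simplices (18): [0,1], [0,2], [0,3], [0,4], [0,5], [0,6], [1,2], [1,4], [1,5], [1,6], [2,3], [2,4], [2,5], [3,4], [3,5], [3,6], [4,5], [5,6]
  2-simplices (12): [0,1,2], [0,1,6], [0,2,5], [0,3,4], [0,3,6], [0,4,5], [1,2,4], [1,4,5], [1,5,6], [2,3,4], [2,3,5], [3,5,6]

so the chain groups are C_0 ≅ Z^7, C_1 ≅ Z^18, C_2 ≅ Z^12.

Boundary ∂_1: C_1 → C_0 sends each edge [p,q] (with p < q) to q − p.
The resulting 7×18 matrix has rank 6, and its Smith normal form has invariant factors (1,1,1,1,1,1).

Boundary ∂_2: C_2 → C_1 maps a triangle to the signed sum of its edges. For instance
  ∂[3,5,6] = [5,6] − [3,6] + [3,5],
  ∂[2,3,4] = [3,4] − [2,4] + [2,3].
The resulting 18×12 matrix has rank 12, and its Smith normal form has invariant factors (1,1,1,1,1,1,1,1,1,1,1,2).

Computing H_k = (kernel of ∂_k) / (image of ∂_{k+1}):

  H_2: rank ker ∂_2 − rank ∂_3 = (12 − 12) − 0 = 0, and there is no ∂_3, so H_2 = 0.

H_2 ≅ 0.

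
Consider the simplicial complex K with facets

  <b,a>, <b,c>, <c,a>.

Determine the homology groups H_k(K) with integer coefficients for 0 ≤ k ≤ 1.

K has 3 vertices, 3 edges.
rank ∂_0 = 0, rank ∂_1 = 2 ⇒ b_0 = 3 − 0 − 2 = 1; all invariant factors of ∂_1 are 1 so no torsion. So H_0 = Z.
rank ∂_1 = 2, rank ∂_2 = 0 ⇒ b_1 = 3 − 2 − 0 = 1. So H_1 = Z.

H_0 ≅ Z,  H_1 ≅ Z.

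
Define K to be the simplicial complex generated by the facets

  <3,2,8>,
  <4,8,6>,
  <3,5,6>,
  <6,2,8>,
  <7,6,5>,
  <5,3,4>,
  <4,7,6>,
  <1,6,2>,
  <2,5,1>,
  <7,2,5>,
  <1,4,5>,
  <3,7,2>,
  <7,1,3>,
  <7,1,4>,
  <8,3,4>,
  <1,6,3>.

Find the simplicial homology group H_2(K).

Fix the vertex order 1 < 2 < 3 < 4 < 5 < 6 < 7 < 8 and write every simplex with vertices in increasing order. Then dim K = 2 and the simplices of K are:

  0-simplices (8): [1], [2], [3], [4], [5], [6], [7], [8]
  1-simplices (24): (24 of them)
  2-simplices (16): [1,2,5], [1,2,6], [1,3,6], [1,3,7], [1,4,5], [1,4,7], [2,3,7], [2,3,8], [2,5,7], [2,6,8], [3,4,5], [3,4,8], [3,5,6], [4,6,7], [4,6,8], [5,6,7]

giving chain groups C_0 ≅ Z^8, C_1 ≅ Z^24, C_2 ≅ Z^16.

∂_1: C_1 → C_0 maps an edge to its endpoints' difference, ∂[p,q] = q − p. For instance
  ∂[4,7] = [7] − [4].
As a 8×24 matrix over Z this has rank 7, with invariant factors (1,1,1,1,1,1,1).

∂_2: C_2 → C_1 sends each 2-simplex [p,q,r] to [q,r] − [p,r] + [p,q]. For instance
  ∂[1,4,5] = [4,5] − [1,5] + [1,4],
  ∂[1,2,5] = [2,5] − [1,5] + [1,2].
The resulting 24×16 matrix has rank 15, and its Smith normal form has invariant factors (1,1,1,1,1,1,1,1,1,1,1,1,1,1,1).

Computing H_k = (kernel of ∂_k) / (image of ∂_{k+1}):

  H_2: rank ker ∂_2 − rank ∂_3 = (16 − 15) − 0 = 1, and there is no ∂_3, so H_2 ≅ Z.

H_2 ≅ Z.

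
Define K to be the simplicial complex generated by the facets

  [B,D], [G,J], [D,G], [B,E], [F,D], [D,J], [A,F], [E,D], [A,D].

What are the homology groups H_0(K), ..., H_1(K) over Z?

H_0 ≅ Z,  H_1 ≅ Z^3.

Take the total order A < B < D < E < F < G < J on the vertex set. Then K (dimension 1) consists of the simplices:

  0-simplices (7): A, B, D, E, F, G, J
  1-simplices (9): AD, AF, BD, BE, DE, DF, DG, DJ, GJ

Hence C_0 ≅ Z^7, C_1 ≅ Z^9.

∂_1: C_1 → C_0 maps an edge to its endpoints' difference, ∂[p,q] = q − p. For instance
  ∂DJ = J − D.
The resulting 7×9 matrix has rank 6, and its Smith normal form has invariant factors (1,1,1,1,1,1).

Reading off H_k = ker ∂_k / im ∂_{k+1}:

  H_0: rank C_0 − rank ∂_1 = 7 − 6 = 1, and the invariant factors of ∂_1 are all 1, so H_0 = Z.
  H_1: rank ker ∂_1 − rank ∂_2 = (9 − 6) − 0 = 3, and there is no ∂_2, so H_1 = Z^3.

As a check, the Euler characteristic is 7 − 9 = -2, which agrees with 1 − 3 = -2.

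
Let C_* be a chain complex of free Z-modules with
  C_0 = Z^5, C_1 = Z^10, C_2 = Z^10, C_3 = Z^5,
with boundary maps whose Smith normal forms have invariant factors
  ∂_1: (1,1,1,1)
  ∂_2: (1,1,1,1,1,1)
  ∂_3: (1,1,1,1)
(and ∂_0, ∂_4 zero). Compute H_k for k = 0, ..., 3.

H_0: b_0 = 5 − 0 − 4 = 1; torsion from ∂_1 factors > 1: none. So H_0 = Z.
H_1: b_1 = 10 − 4 − 6 = 0; torsion from ∂_2 factors > 1: none. So H_1 = 0.
H_2: b_2 = 10 − 6 − 4 = 0; torsion from ∂_3 factors > 1: none. So H_2 = 0.
H_3: b_3 = 5 − 4 − 0 = 1; torsion from ∂_4 factors > 1: none. So H_3 = Z.

H_0 = Z,  H_1 = 0,  H_2 = 0,  H_3 = Z.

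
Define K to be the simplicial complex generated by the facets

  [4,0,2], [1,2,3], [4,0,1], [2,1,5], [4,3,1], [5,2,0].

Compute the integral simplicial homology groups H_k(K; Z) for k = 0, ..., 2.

Take the total order 0 < 1 < 2 < 3 < 4 < 5 on the vertex set. Then K (dimension 2) consists of the simplices:

  0-simplices (6): [0], [1], [2], [3], [4], [5]
  1-simplices (12): [0,1], [0,2], [0,4], [0,5], [1,2], [1,3], [1,4], [1,5], [2,3], [2,4], [2,5], [3,4]
  2-simplices (6): [0,1,4], [0,2,4], [0,2,5], [1,2,3], [1,2,5], [1,3,4]

Hence C_0 ≅ Z^6, C_1 ≅ Z^12, C_2 ≅ Z^6.

Boundary ∂_1: C_1 → C_0 is given by ∂[p,q] = [q] − [p]. For instance
  ∂[1,2] = [2] − [1].
The resulting 6×12 matrix has rank 5, and its Smith normal form has invariant factors (1,1,1,1,1).

∂_2: C_2 → C_1 sends each 2-simplex [p,q,r] to [q,r] − [p,r] + [p,q]. For instance
  ∂[1,2,3] = [2,3] − [1,3] + [1,2],
  ∂[1,3,4] = [3,4] − [1,4] + [1,3].
This gives a 12×6 integer matrix of rank 6; reducing to Smith normal form yields diagonal entries (1,1,1,1,1,1).

Computing H_k = (kernel of ∂_k) / (image of ∂_{k+1}):

  H_0: rank C_0 − rank ∂_1 = 6 − 5 = 1, and the invariant factors of ∂_1 are all 1, so H_0 ≅ Z.
  H_1: rank ker ∂_1 − rank ∂_2 = (12 − 5) − 6 = 1, and the invariant factors of ∂_2 are all 1, so H_1 ≅ Z.
  H_2: rank ker ∂_2 − rank ∂_3 = (6 − 6) − 0 = 0, and there is no ∂_3, so H_2 ≅ 0.

H_0 = Z,  H_1 = Z,  H_2 = 0.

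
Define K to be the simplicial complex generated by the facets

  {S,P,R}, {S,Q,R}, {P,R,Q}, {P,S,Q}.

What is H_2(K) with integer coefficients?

H_2 = Z.

Fix the vertex order P < Q < R < S and write every simplex with vertices in increasing order. Then dim K = 2 and the simplices of K are:

  0-simplices (4): P, Q, R, S
  1-simplices (6): PQ, PR, PS, QR, QS, RS
  2-simplices (4): PQR, PQS, PRS, QRS

so the chain groups are C_0 ≅ Z^4, C_1 ≅ Z^6, C_2 ≅ Z^4.

The boundary map ∂_1: C_1 → C_0 sends each edge [p,q] (with p < q) to q − p. For instance
  ∂RS = S − R.
This gives a 4×6 integer matrix of rank 3; reducing to Smith normal form yields diagonal entries (1,1,1).

Boundary ∂_2: C_2 → C_1 maps a triangle to the signed sum of its edges. For instance
  ∂PRS = RS − PS + PR,
  ∂PQR = QR − PR + PQ.
The 6×4 boundary matrix has rank 3 and Smith normal form diag(1,1,1).

From H_k ≅ ker(∂_k) / im(∂_{k+1}) we obtain:

  H_2: rank ker ∂_2 − rank ∂_3 = (4 − 3) − 0 = 1, and there is no ∂_3, so H_2 = Z.

(K is a triangulation of the 2-sphere S^2.)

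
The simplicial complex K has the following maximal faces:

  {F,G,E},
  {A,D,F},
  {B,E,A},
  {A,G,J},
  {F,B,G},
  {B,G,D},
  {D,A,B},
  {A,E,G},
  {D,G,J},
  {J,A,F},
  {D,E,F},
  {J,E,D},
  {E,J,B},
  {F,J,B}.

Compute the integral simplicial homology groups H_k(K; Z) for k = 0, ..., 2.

We work with the vertex ordering A < B < D < E < F < G < J. The simplices of K, each written with vertices in increasing order, are:

  0-simplices (7): A, B, D, E, F, G, J
  1-simplices (21): AB, AD, AE, AF, AG, AJ, BD, BE, BF, BG, BJ, DE, DF, DG, DJ, EF, EG, EJ, FG, FJ, GJ
  2-simplices (14): ABD, ABE, ADF, AEG, AFJ, AGJ, BDG, BEJ, BFG, BFJ, DEF, DEJ, DGJ, EFG

giving chain groups C_0 ≅ Z^7, C_1 ≅ Z^21, C_2 ≅ Z^14.

Boundary ∂_1: C_1 → C_0 sends each edge [p,q] (with p < q) to q − p. For instance
  ∂BD = D − B.
The 7×21 boundary matrix has rank 6 and Smith normal form diag(1,1,1,1,1,1).

Boundary ∂_2: C_2 → C_1 maps a triangle to the signed sum of its edges. For instance
  ∂BDG = DG − BG + BD,
  ∂DEJ = EJ − DJ + DE.
This gives a 21×14 integer matrix of rank 13; reducing to Smith normal form yields diagonal entries (1,1,1,1,1,1,1,1,1,1,1,1,1).

Computing H_k = (kernel of ∂_k) / (image of ∂_{k+1}):

  H_0: rank C_0 − rank ∂_1 = 7 − 6 = 1, and the invariant factors of ∂_1 are all 1, so H_0 = Z.
  H_1: rank ker ∂_1 − rank ∂_2 = (21 − 6) − 13 = 2, and the invariant factors of ∂_2 are all 1, so H_1 = Z^2.
  H_2: rank ker ∂_2 − rank ∂_3 = (14 − 13) − 0 = 1, and there is no ∂_3, so H_2 = Z.

H_0 ≅ Z,  H_1 ≅ Z^2,  H_2 ≅ Z.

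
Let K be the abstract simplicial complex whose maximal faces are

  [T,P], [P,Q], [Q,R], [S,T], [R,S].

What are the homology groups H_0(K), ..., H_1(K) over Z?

Take the total order P < Q < R < S < T on the vertex set. Then K (dimension 1) consists of the simplices:

  0-simplices (5): P, Q, R, S, T
  1-simplices (5): PQ, PT, QR, RS, ST

giving chain groups C_0 ≅ Z^5, C_1 ≅ Z^5.

Boundary ∂_1: C_1 → C_0 sends each edge [p,q] (with p < q) to q − p. For instance
  ∂QR = R − Q.
The 5×5 boundary matrix has rank 4 and Smith normal form diag(1,1,1,1).

Computing H_k = (kernel of ∂_k) / (image of ∂_{k+1}):

  H_0: rank C_0 − rank ∂_1 = 5 − 4 = 1, and the invariant factors of ∂_1 are all 1, so H_0 = Z.
  H_1: rank ker ∂_1 − rank ∂_2 = (5 − 4) − 0 = 1, and there is no ∂_2, so H_1 = Z.

(K is a triangulation of the circle S^1.)

H_0 = Z,  H_1 = Z.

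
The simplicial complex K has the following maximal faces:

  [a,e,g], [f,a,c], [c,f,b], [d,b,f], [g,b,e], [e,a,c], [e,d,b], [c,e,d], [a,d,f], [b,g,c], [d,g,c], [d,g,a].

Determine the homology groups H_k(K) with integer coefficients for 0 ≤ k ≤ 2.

We work with the vertex ordering a < b < c < d < e < f < g. The simplices of K, each written with vertices in increasing order, are:

  0-simplices (7): a, b, c, d, e, f, g
  1-simplices (18): ac, ad, ae, af, ag, bc, bd, be, bf, bg, cd, ce, cf, cg, de, df, dg, eg
  2-simplices (12): ace, acf, adf, adg, aeg, bcf, bcg, bde, bdf, beg, cde, cdg

so the chain groups are C_0 ≅ Z^7, C_1 ≅ Z^18, C_2 ≅ Z^12.

∂_1: C_1 → C_0 maps an edge to its endpoints' difference, ∂[p,q] = q − p. For instance
  ∂bf = f − b.
The 7×18 boundary matrix has rank 6 and Smith normal form diag(1,1,1,1,1,1).

The boundary map ∂_2: C_2 → C_1 acts by ∂[p,q,r] = [q,r] − [p,r] + [p,q]. For instance
  ∂bcg = cg − bg + bc,
  ∂bcf = cf − bf + bc.
The resulting 18×12 matrix has rank 12, and its Smith normal form has invariant factors (1,1,1,1,1,1,1,1,1,1,1,2).

From H_k ≅ ker(∂_k) / im(∂_{k+1}) we obtain:

  H_0: rank C_0 − rank ∂_1 = 7 − 6 = 1, and the invariant factors of ∂_1 are all 1, so H_0 = Z.
  H_1: rank ker ∂_1 − rank ∂_2 = (18 − 6) − 12 = 0, and ∂_2 has invariant factor 2 > 1, so H_1 = Z/2.
  H_2: rank ker ∂_2 − rank ∂_3 = (12 − 12) − 0 = 0, and there is no ∂_3, so H_2 = 0.

H_0 ≅ Z,  H_1 ≅ Z/2,  H_2 = 0.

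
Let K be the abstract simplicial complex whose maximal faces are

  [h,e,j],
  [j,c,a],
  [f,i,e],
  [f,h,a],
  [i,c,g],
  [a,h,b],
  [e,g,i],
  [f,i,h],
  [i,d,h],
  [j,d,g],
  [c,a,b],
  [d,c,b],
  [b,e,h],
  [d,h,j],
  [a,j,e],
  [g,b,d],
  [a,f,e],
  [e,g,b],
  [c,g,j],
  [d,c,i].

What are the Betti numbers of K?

K has 10 vertices, 30 edges, 20 triangles.
rank ∂_0 = 0, rank ∂_1 = 9 ⇒ b_0 = 10 − 0 − 9 = 1; all invariant factors of ∂_1 are 1 so no torsion. So H_0 = Z.
rank ∂_1 = 9, rank ∂_2 = 20 ⇒ b_1 = 30 − 9 − 20 = 1; ∂_2 has invariant factor(s) [2] giving torsion. So H_1 = Z × Z/2.
rank ∂_2 = 20, rank ∂_3 = 0 ⇒ b_2 = 20 − 20 − 0 = 0. So H_2 = 0.

b_0 = 1, b_1 = 1, b_2 = 0.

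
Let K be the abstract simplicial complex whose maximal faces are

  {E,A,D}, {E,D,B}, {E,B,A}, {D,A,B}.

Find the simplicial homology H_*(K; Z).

K has 4 vertices, 6 edges, 4 triangles.
rank ∂_0 = 0, rank ∂_1 = 3 ⇒ b_0 = 4 − 0 − 3 = 1; all invariant factors of ∂_1 are 1 so no torsion. So H_0 = Z.
rank ∂_1 = 3, rank ∂_2 = 3 ⇒ b_1 = 6 − 3 − 3 = 0; all invariant factors of ∂_2 are 1 so no torsion. So H_1 = 0.
rank ∂_2 = 3, rank ∂_3 = 0 ⇒ b_2 = 4 − 3 − 0 = 1. So H_2 = Z.

H_0 ≅ Z,  H_1 = 0,  H_2 ≅ Z.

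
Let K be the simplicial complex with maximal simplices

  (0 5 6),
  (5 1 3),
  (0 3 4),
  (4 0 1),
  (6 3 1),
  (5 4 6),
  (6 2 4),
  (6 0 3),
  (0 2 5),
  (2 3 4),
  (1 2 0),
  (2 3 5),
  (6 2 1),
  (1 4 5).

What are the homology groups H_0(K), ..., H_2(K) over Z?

H_0 ≅ Z,  H_1 ≅ Z^2,  H_2 ≅ Z.

Fix the vertex order 0 < 1 < 2 < 3 < 4 < 5 < 6 and write every simplex with vertices in increasing order. Then dim K = 2 and the simplices of K are:

  0-simplices (7): [0], [1], [2], [3], [4], [5], [6]
  1-simplices (21): [0,1], [0,2], [0,3], [0,4], [0,5], [0,6], [1,2], [1,3], [1,4], [1,5], [1,6], [2,3], [2,4], [2,5], [2,6], [3,4], [3,5], [3,6], [4,5], [4,6], [5,6]
  2-simplices (14): [0,1,2], [0,1,4], [0,2,5], [0,3,4], [0,3,6], [0,5,6], [1,2,6], [1,3,5], [1,3,6], [1,4,5], [2,3,4], [2,3,5], [2,4,6], [4,5,6]

so the chain groups are C_0 ≅ Z^7, C_1 ≅ Z^21, C_2 ≅ Z^14.

Boundary ∂_1: C_1 → C_0 sends each edge [p,q] (with p < q) to q − p. For instance
  ∂[2,3] = [3] − [2].
This gives a 7×21 integer matrix of rank 6; reducing to Smith normal form yields diagonal entries (1,1,1,1,1,1).

∂_2: C_2 → C_1 maps a triangle to the signed sum of its edges. For instance
  ∂[0,1,4] = [1,4] − [0,4] + [0,1],
  ∂[2,4,6] = [4,6] − [2,6] + [2,4].
As a 21×14 matrix over Z this has rank 13, with invariant factors (1,1,1,1,1,1,1,1,1,1,1,1,1).

From H_k ≅ ker(∂_k) / im(∂_{k+1}) we obtain:

  H_0: rank C_0 − rank ∂_1 = 7 − 6 = 1, and the invariant factors of ∂_1 are all 1, so H_0 ≅ Z.
  H_1: rank ker ∂_1 − rank ∂_2 = (21 − 6) − 13 = 2, and the invariant factors of ∂_2 are all 1, so H_1 ≅ Z^2.
  H_2: rank ker ∂_2 − rank ∂_3 = (14 − 13) − 0 = 1, and there is no ∂_3, so H_2 ≅ Z.

As a check, the Euler characteristic is 7 − 21 + 14 = 0, which agrees with 1 − 2 + 1 = 0.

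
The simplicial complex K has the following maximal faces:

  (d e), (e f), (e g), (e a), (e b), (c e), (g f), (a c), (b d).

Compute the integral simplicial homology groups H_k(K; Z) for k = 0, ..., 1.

Fix the vertex order a < b < c < d < e < f < g and write every simplex with vertices in increasing order. Then dim K = 1 and the simplices of K are:

  0-simplices (7): a, b, c, d, e, f, g
  1-simplices (9): ac, ae, bd, be, ce, de, ef, eg, fg

Hence C_0 ≅ Z^7, C_1 ≅ Z^9.

∂_1: C_1 → C_0 maps an edge to its endpoints' difference, ∂[p,q] = q − p. For instance
  ∂bd = d − b.
The resulting 7×9 matrix has rank 6, and its Smith normal form has invariant factors (1,1,1,1,1,1).

Computing H_k = (kernel of ∂_k) / (image of ∂_{k+1}):

  H_0: rank C_0 − rank ∂_1 = 7 − 6 = 1, and the invariant factors of ∂_1 are all 1, so H_0 ≅ Z.
  H_1: rank ker ∂_1 − rank ∂_2 = (9 − 6) − 0 = 3, and there is no ∂_2, so H_1 ≅ Z^3.

(K is a triangulation of a wedge of 3 circles.)

H_0 ≅ Z,  H_1 ≅ Z^3.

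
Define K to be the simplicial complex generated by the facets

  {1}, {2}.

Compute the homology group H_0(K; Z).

Order the vertices as 1 < 2. Listing each simplex with vertices in this order, K has dimension 0 with simplices:

  0-simplices (2): [1], [2]

giving chain groups C_0 ≅ Z^2.

Now H_k = ker ∂_k / im ∂_{k+1}, so:

  H_0: rank C_0 − rank ∂_1 = 2 − 0 = 2, and there is no ∂_1, so H_0 ≅ Z^2.

H_0 ≅ Z^2.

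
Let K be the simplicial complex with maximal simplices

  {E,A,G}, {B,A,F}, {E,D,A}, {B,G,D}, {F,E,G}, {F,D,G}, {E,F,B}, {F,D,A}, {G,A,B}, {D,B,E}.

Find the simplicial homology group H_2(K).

Order the vertices as A < B < D < E < F < G. Listing each simplex with vertices in this order, K has dimension 2 with simplices:

  0-simplices (6): A, B, D, E, F, G
  1-simplices (15): AB, AD, AE, AF, AG, BD, BE, BF, BG, DE, DF, DG, EF, EG, FG
  2-simplices (10): ABF, ABG, ADE, ADF, AEG, BDE, BDG, BEF, DFG, EFG

so the chain groups are C_0 ≅ Z^6, C_1 ≅ Z^15, C_2 ≅ Z^10.

Boundary ∂_1: C_1 → C_0 sends each edge [p,q] (with p < q) to q − p.
The 6×15 boundary matrix has rank 5 and Smith normal form diag(1,1,1,1,1).

∂_2: C_2 → C_1 acts by ∂[p,q,r] = [q,r] − [p,r] + [p,q]. For instance
  ∂BDG = DG − BG + BD,
  ∂ADF = DF − AF + AD.
As a 15×10 matrix over Z this has rank 10, with invariant factors (1,1,1,1,1,1,1,1,1,2).

Now H_k = ker ∂_k / im ∂_{k+1}, so:

  H_2: rank ker ∂_2 − rank ∂_3 = (10 − 10) − 0 = 0, and there is no ∂_3, so H_2 ≅ 0.

H_2 ≅ 0.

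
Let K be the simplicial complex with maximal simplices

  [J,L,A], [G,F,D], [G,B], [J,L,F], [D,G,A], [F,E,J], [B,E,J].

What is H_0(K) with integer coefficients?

Fix the vertex order A < B < D < E < F < G < J < L and write every simplex with vertices in increasing order. Then dim K = 2 and the simplices of K are:

  0-simplices (8): A, B, D, E, F, G, J, L
  1-simplices (15): AD, AG, AJ, AL, BE, BG, BJ, DF, DG, EF, EJ, FG, FJ, FL, JL
  2-simplices (6): ADG, AJL, BEJ, DFG, EFJ, FJL

giving chain groups C_0 ≅ Z^8, C_1 ≅ Z^15, C_2 ≅ Z^6.

Boundary ∂_1: C_1 → C_0 sends each edge [p,q] (with p < q) to q − p.
The resulting 8×15 matrix has rank 7, and its Smith normal form has invariant factors (1,1,1,1,1,1,1).

The boundary map ∂_2: C_2 → C_1 acts by ∂[p,q,r] = [q,r] − [p,r] + [p,q]. For instance
  ∂DFG = FG − DG + DF,
  ∂BEJ = EJ − BJ + BE.
As a 15×6 matrix over Z this has rank 6, with invariant factors (1,1,1,1,1,1).

Reading off H_k = ker ∂_k / im ∂_{k+1}:

  H_0: rank C_0 − rank ∂_1 = 8 − 7 = 1, and the invariant factors of ∂_1 are all 1, so H_0 = Z.

H_0 ≅ Z.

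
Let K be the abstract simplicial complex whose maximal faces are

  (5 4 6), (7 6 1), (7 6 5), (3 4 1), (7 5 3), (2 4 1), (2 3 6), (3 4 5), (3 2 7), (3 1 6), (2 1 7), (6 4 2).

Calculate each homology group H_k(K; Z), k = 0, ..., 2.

Fix the vertex order 1 < 2 < 3 < 4 < 5 < 6 < 7 and write every simplex with vertices in increasing order. Then dim K = 2 and the simplices of K are:

  0-simplices (7): [1], [2], [3], [4], [5], [6], [7]
  1-simplices (18): [1,2], [1,3], [1,4], [1,6], [1,7], [2,3], [2,4], [2,6], [2,7], [3,4], [3,5], [3,6], [3,7], [4,5], [4,6], [5,6], [5,7], [6,7]
  2-simplices (12): [1,2,4], [1,2,7], [1,3,4], [1,3,6], [1,6,7], [2,3,6], [2,3,7], [2,4,6], [3,4,5], [3,5,7], [4,5,6], [5,6,7]

giving chain groups C_0 ≅ Z^7, C_1 ≅ Z^18, C_2 ≅ Z^12.

The boundary map ∂_1: C_1 → C_0 maps an edge to its endpoints' difference, ∂[p,q] = q − p. For instance
  ∂[6,7] = [7] − [6].
The 7×18 boundary matrix has rank 6 and Smith normal form diag(1,1,1,1,1,1).

The boundary map ∂_2: C_2 → C_1 maps a triangle to the signed sum of its edges. For instance
  ∂[1,2,4] = [2,4] − [1,4] + [1,2],
  ∂[5,6,7] = [6,7] − [5,7] + [5,6].
The resulting 18×12 matrix has rank 12, and its Smith normal form has invariant factors (1,1,1,1,1,1,1,1,1,1,1,2).

Now H_k = ker ∂_k / im ∂_{k+1}, so:

  H_0: rank C_0 − rank ∂_1 = 7 − 6 = 1, and the invariant factors of ∂_1 are all 1, so H_0 ≅ Z.
  H_1: rank ker ∂_1 − rank ∂_2 = (18 − 6) − 12 = 0, and ∂_2 has invariant factor 2 > 1, so H_1 ≅ Z/2.
  H_2: rank ker ∂_2 − rank ∂_3 = (12 − 12) − 0 = 0, and there is no ∂_3, so H_2 ≅ 0.

As a check, the Euler characteristic is 7 − 18 + 12 = 1, which agrees with 1 − 0 + 0 = 1.

H_0 = Z,  H_1 = Z/2,  H_2 = 0.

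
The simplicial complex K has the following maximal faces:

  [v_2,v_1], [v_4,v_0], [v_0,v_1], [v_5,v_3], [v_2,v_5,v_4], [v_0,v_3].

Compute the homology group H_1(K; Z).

H_1 = Z^2.

We work with the vertex ordering v_0 < v_1 < v_2 < v_3 < v_4 < v_5. The simplices of K, each written with vertices in increasing order, are:

  0-simplices (6): [v_0], [v_1], [v_2], [v_3], [v_4], [v_5]
  1-simplices (8): [v_0,v_1], [v_0,v_3], [v_0,v_4], [v_1,v_2], [v_2,v_4], [v_2,v_5], [v_3,v_5], [v_4,v_5]
  2-simplices (1): [v_2,v_4,v_5]

so the chain groups are C_0 ≅ Z^6, C_1 ≅ Z^8, C_2 ≅ Z^1.

The boundary map ∂_1: C_1 → C_0 sends each edge [p,q] (with p < q) to q − p.
This gives a 6×8 integer matrix of rank 5; reducing to Smith normal form yields diagonal entries (1,1,1,1,1).

Boundary ∂_2: C_2 → C_1 maps a triangle to the signed sum of its edges. For instance
  ∂[v_2,v_4,v_5] = [v_4,v_5] − [v_2,v_5] + [v_2,v_4].
This gives a 8×1 integer matrix of rank 1; reducing to Smith normal form yields diagonal entries (1).

Reading off H_k = ker ∂_k / im ∂_{k+1}:

  H_1: rank ker ∂_1 − rank ∂_2 = (8 − 5) − 1 = 2, and the invariant factors of ∂_2 are all 1, so H_1 = Z^2.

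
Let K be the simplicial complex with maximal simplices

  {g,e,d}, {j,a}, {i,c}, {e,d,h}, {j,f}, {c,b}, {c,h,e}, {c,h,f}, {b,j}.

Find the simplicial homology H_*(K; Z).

H_0 ≅ Z,  H_1 ≅ Z,  H_2 = 0.

Fix the vertex order a < b < c < d < e < f < g < h < i < j and write every simplex with vertices in increasing order. Then dim K = 2 and the simplices of K are:

  0-simplices (10): a, b, c, d, e, f, g, h, i, j
  1-simplices (14): aj, bc, bj, ce, cf, ch, ci, de, dg, dh, eg, eh, fh, fj
  2-simplices (4): ceh, cfh, deg, deh

giving chain groups C_0 ≅ Z^10, C_1 ≅ Z^14, C_2 ≅ Z^4.

The boundary map ∂_1: C_1 → C_0 maps an edge to its endpoints' difference, ∂[p,q] = q − p. For instance
  ∂cf = f − c.
As a 10×14 matrix over Z this has rank 9, with invariant factors (1,1,1,1,1,1,1,1,1).

∂_2: C_2 → C_1 sends each 2-simplex [p,q,r] to [q,r] − [p,r] + [p,q]. For instance
  ∂ceh = eh − ch + ce,
  ∂deg = eg − dg + de.
The 14×4 boundary matrix has rank 4 and Smith normal form diag(1,1,1,1).

Now H_k = ker ∂_k / im ∂_{k+1}, so:

  H_0: rank C_0 − rank ∂_1 = 10 − 9 = 1, and the invariant factors of ∂_1 are all 1, so H_0 = Z.
  H_1: rank ker ∂_1 − rank ∂_2 = (14 − 9) − 4 = 1, and the invariant factors of ∂_2 are all 1, so H_1 = Z.
  H_2: rank ker ∂_2 − rank ∂_3 = (4 − 4) − 0 = 0, and there is no ∂_3, so H_2 = 0.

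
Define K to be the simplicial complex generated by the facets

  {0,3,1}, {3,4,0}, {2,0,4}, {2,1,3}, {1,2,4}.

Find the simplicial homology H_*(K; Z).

H_0 = Z,  H_1 = Z,  H_2 = 0.

Order the vertices as 0 < 1 < 2 < 3 < 4. Listing each simplex with vertices in this order, K has dimension 2 with simplices:

  0-simplices (5): [0], [1], [2], [3], [4]
  1-simplices (10): [0,1], [0,2], [0,3], [0,4], [1,2], [1,3], [1,4], [2,3], [2,4], [3,4]
  2-simplices (5): [0,1,3], [0,2,4], [0,3,4], [1,2,3], [1,2,4]

Hence C_0 ≅ Z^5, C_1 ≅ Z^10, C_2 ≅ Z^5.

∂_1: C_1 → C_0 is given by ∂[p,q] = [q] − [p]. For instance
  ∂[0,4] = [4] − [0].
This gives a 5×10 integer matrix of rank 4; reducing to Smith normal form yields diagonal entries (1,1,1,1).

∂_2: C_2 → C_1 acts by ∂[p,q,r] = [q,r] − [p,r] + [p,q]. For instance
  ∂[1,2,3] = [2,3] − [1,3] + [1,2],
  ∂[0,2,4] = [2,4] − [0,4] + [0,2].
As a 10×5 matrix over Z this has rank 5, with invariant factors (1,1,1,1,1).

Now H_k = ker ∂_k / im ∂_{k+1}, so:

  H_0: rank C_0 − rank ∂_1 = 5 − 4 = 1, and the invariant factors of ∂_1 are all 1, so H_0 = Z.
  H_1: rank ker ∂_1 − rank ∂_2 = (10 − 4) − 5 = 1, and the invariant factors of ∂_2 are all 1, so H_1 = Z.
  H_2: rank ker ∂_2 − rank ∂_3 = (5 − 5) − 0 = 0, and there is no ∂_3, so H_2 = 0.

As a check, the Euler characteristic is 5 − 10 + 5 = 0, which agrees with 1 − 1 + 0 = 0.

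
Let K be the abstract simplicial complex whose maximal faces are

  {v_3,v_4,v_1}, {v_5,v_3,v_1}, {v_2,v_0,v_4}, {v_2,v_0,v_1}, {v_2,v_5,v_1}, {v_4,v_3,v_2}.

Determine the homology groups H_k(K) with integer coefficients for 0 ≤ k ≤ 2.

H_0 = Z,  H_1 = Z,  H_2 = 0.

Take the total order v_0 < v_1 < v_2 < v_3 < v_4 < v_5 on the vertex set. Then K (dimension 2) consists of the simplices:

  0-simplices (6): [v_0], [v_1], [v_2], [v_3], [v_4], [v_5]
  1-simplices (12): [v_0,v_1], [v_0,v_2], [v_0,v_4], [v_1,v_2], [v_1,v_3], [v_1,v_4], [v_1,v_5], [v_2,v_3], [v_2,v_4], [v_2,v_5], [v_3,v_4], [v_3,v_5]
  2-simplices (6): [v_0,v_1,v_2], [v_0,v_2,v_4], [v_1,v_2,v_5], [v_1,v_3,v_4], [v_1,v_3,v_5], [v_2,v_3,v_4]

Hence C_0 ≅ Z^6, C_1 ≅ Z^12, C_2 ≅ Z^6.

∂_1: C_1 → C_0 is given by ∂[p,q] = [q] − [p]. For instance
  ∂[v_0,v_1] = [v_1] − [v_0].
This gives a 6×12 integer matrix of rank 5; reducing to Smith normal form yields diagonal entries (1,1,1,1,1).

The boundary map ∂_2: C_2 → C_1 maps a triangle to the signed sum of its edges. For instance
  ∂[v_0,v_1,v_2] = [v_1,v_2] − [v_0,v_2] + [v_0,v_1],
  ∂[v_2,v_3,v_4] = [v_3,v_4] − [v_2,v_4] + [v_2,v_3].
The 12×6 boundary matrix has rank 6 and Smith normal form diag(1,1,1,1,1,1).

Now H_k = ker ∂_k / im ∂_{k+1}, so:

  H_0: rank C_0 − rank ∂_1 = 6 − 5 = 1, and the invariant factors of ∂_1 are all 1, so H_0 = Z.
  H_1: rank ker ∂_1 − rank ∂_2 = (12 − 5) − 6 = 1, and the invariant factors of ∂_2 are all 1, so H_1 = Z.
  H_2: rank ker ∂_2 − rank ∂_3 = (6 − 6) − 0 = 0, and there is no ∂_3, so H_2 = 0.

(K is a triangulation of the cylinder S^1 x I.)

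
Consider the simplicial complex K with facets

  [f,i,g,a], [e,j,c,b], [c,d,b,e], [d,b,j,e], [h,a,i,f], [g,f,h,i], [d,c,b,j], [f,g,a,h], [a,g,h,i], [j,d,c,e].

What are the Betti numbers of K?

Order the vertices as a < b < c < d < e < f < g < h < i < j. Listing each simplex with vertices in this order, K has dimension 3 with simplices:

  0-simplices (10): a, b, c, d, e, f, g, h, i, j
  1-simplices (20): af, ag, ah, ai, bc, bd, be, bj, cd, ce, cj, de, dj, ej, fg, fh, fi, gh, gi, hi
  2-simplices (20): afg, afh, afi, agh, agi, ahi, bcd, bce, bcj, bde, bdj, bej, cde, cdj, cej, dej, fgh, fgi, fhi, ghi
  3-simplices (10): afgh, afgi, afhi, aghi, bcde, bcdj, bcej, bdej, cdej, fghi

Hence C_0 ≅ Z^10, C_1 ≅ Z^20, C_2 ≅ Z^20, C_3 ≅ Z^10.

Boundary ∂_1: C_1 → C_0 sends each edge [p,q] (with p < q) to q − p. For instance
  ∂de = e − d.
The resulting 10×20 matrix has rank 8, and its Smith normal form has invariant factors (1,1,1,1,1,1,1,1).

∂_2: C_2 → C_1 sends each 2-simplex [p,q,r] to [q,r] − [p,r] + [p,q]. For instance
  ∂cdj = dj − cj + cd,
  ∂ahi = hi − ai + ah.
The resulting 20×20 matrix has rank 12, and its Smith normal form has invariant factors (1,1,1,1,1,1,1,1,1,1,1,1).

Boundary ∂_3: C_3 → C_2 sends each 3-simplex σ to the alternating sum Σ_i (−1)^i (σ with its i-th vertex removed). For instance
  ∂bdej = dej − bej + bdj − bde,
  ∂cdej = dej − cej + cdj − cde.
As a 20×10 matrix over Z this has rank 8, with invariant factors (1,1,1,1,1,1,1,1).

Reading off H_k = ker ∂_k / im ∂_{k+1}:

  H_0: rank C_0 − rank ∂_1 = 10 − 8 = 2, and the invariant factors of ∂_1 are all 1, so H_0 = Z^2.
  H_1: rank ker ∂_1 − rank ∂_2 = (20 − 8) − 12 = 0, and the invariant factors of ∂_2 are all 1, so H_1 = 0.
  H_2: rank ker ∂_2 − rank ∂_3 = (20 − 12) − 8 = 0, and the invariant factors of ∂_3 are all 1, so H_2 = 0.
  H_3: rank ker ∂_3 − rank ∂_4 = (10 − 8) − 0 = 2, and there is no ∂_4, so H_3 = Z^2.

As a check, the Euler characteristic is 10 − 20 + 20 − 10 = 0, which agrees with 2 − 0 + 0 − 2 = 0.

Hence the Betti numbers are b_0 = 2, b_1 = 0, b_2 = 0, b_3 = 2.

b_0 = 2, b_1 = 0, b_2 = 0, b_3 = 2.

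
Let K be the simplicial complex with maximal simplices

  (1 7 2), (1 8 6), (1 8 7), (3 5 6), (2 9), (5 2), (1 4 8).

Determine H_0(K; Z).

H_0 ≅ Z.

Order the vertices as 1 < 2 < 3 < 4 < 5 < 6 < 7 < 8 < 9. Listing each simplex with vertices in this order, K has dimension 2 with simplices:

  0-simplices (9): [1], [2], [3], [4], [5], [6], [7], [8], [9]
  1-simplices (14): [1,2], [1,4], [1,6], [1,7], [1,8], [2,5], [2,7], [2,9], [3,5], [3,6], [4,8], [5,6], [6,8], [7,8]
  2-simplices (5): [1,2,7], [1,4,8], [1,6,8], [1,7,8], [3,5,6]

so the chain groups are C_0 ≅ Z^9, C_1 ≅ Z^14, C_2 ≅ Z^5.

Boundary ∂_1: C_1 → C_0 maps an edge to its endpoints' difference, ∂[p,q] = q − p.
The 9×14 boundary matrix has rank 8 and Smith normal form diag(1,1,1,1,1,1,1,1).

The boundary map ∂_2: C_2 → C_1 maps a triangle to the signed sum of its edges. For instance
  ∂[3,5,6] = [5,6] − [3,6] + [3,5],
  ∂[1,6,8] = [6,8] − [1,8] + [1,6].
This gives a 14×5 integer matrix of rank 5; reducing to Smith normal form yields diagonal entries (1,1,1,1,1).

Computing H_k = (kernel of ∂_k) / (image of ∂_{k+1}):

  H_0: rank C_0 − rank ∂_1 = 9 − 8 = 1, and the invariant factors of ∂_1 are all 1, so H_0 ≅ Z.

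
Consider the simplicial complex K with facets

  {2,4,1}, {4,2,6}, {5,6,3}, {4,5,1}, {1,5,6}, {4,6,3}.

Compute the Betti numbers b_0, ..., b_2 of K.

b_0 = 1, b_1 = 1, b_2 = 0.

Order the vertices as 1 < 2 < 3 < 4 < 5 < 6. Listing each simplex with vertices in this order, K has dimension 2 with simplices:

  0-simplices (6): [1], [2], [3], [4], [5], [6]
  1-simplices (12): [1,2], [1,4], [1,5], [1,6], [2,4], [2,6], [3,4], [3,5], [3,6], [4,5], [4,6], [5,6]
  2-simplices (6): [1,2,4], [1,4,5], [1,5,6], [2,4,6], [3,4,6], [3,5,6]

giving chain groups C_0 ≅ Z^6, C_1 ≅ Z^12, C_2 ≅ Z^6.

Boundary ∂_1: C_1 → C_0 is given by ∂[p,q] = [q] − [p]. For instance
  ∂[3,5] = [5] − [3].
The 6×12 boundary matrix has rank 5 and Smith normal form diag(1,1,1,1,1).

Boundary ∂_2: C_2 → C_1 sends each 2-simplex [p,q,r] to [q,r] − [p,r] + [p,q]. For instance
  ∂[3,5,6] = [5,6] − [3,6] + [3,5],
  ∂[1,5,6] = [5,6] − [1,6] + [1,5].
The resulting 12×6 matrix has rank 6, and its Smith normal form has invariant factors (1,1,1,1,1,1).

Reading off H_k = ker ∂_k / im ∂_{k+1}:

  H_0: rank C_0 − rank ∂_1 = 6 − 5 = 1, and the invariant factors of ∂_1 are all 1, so H_0 ≅ Z.
  H_1: rank ker ∂_1 − rank ∂_2 = (12 − 5) − 6 = 1, and the invariant factors of ∂_2 are all 1, so H_1 ≅ Z.
  H_2: rank ker ∂_2 − rank ∂_3 = (6 − 6) − 0 = 0, and there is no ∂_3, so H_2 ≅ 0.

As a check, the Euler characteristic is 6 − 12 + 6 = 0, which agrees with 1 − 1 + 0 = 0.

Hence the Betti numbers are b_0 = 1, b_1 = 1, b_2 = 0.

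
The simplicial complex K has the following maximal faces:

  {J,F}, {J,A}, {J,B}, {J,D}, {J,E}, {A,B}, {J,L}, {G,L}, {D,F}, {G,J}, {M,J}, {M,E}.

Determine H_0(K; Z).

Order the vertices as A < B < D < E < F < G < J < L < M. Listing each simplex with vertices in this order, K has dimension 1 with simplices:

  0-simplices (9): A, B, D, E, F, G, J, L, M
  1-simplices (12): AB, AJ, BJ, DF, DJ, EJ, EM, FJ, GJ, GL, JL, JM

Hence C_0 ≅ Z^9, C_1 ≅ Z^12.

The boundary map ∂_1: C_1 → C_0 maps an edge to its endpoints' difference, ∂[p,q] = q − p. For instance
  ∂GJ = J − G.
This gives a 9×12 integer matrix of rank 8; reducing to Smith normal form yields diagonal entries (1,1,1,1,1,1,1,1).

From H_k ≅ ker(∂_k) / im(∂_{k+1}) we obtain:

  H_0: rank C_0 − rank ∂_1 = 9 − 8 = 1, and the invariant factors of ∂_1 are all 1, so H_0 = Z.

(K is a triangulation of a wedge of 4 circles.)

H_0 ≅ Z.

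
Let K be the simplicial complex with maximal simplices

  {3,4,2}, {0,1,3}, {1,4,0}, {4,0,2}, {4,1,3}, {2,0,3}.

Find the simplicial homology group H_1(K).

We work with the vertex ordering 0 < 1 < 2 < 3 < 4. The simplices of K, each written with vertices in increasing order, are:

  0-simplices (5): [0], [1], [2], [3], [4]
  1-simplices (9): [0,1], [0,2], [0,3], [0,4], [1,3], [1,4], [2,3], [2,4], [3,4]
  2-simplices (6): [0,1,3], [0,1,4], [0,2,3], [0,2,4], [1,3,4], [2,3,4]

so the chain groups are C_0 ≅ Z^5, C_1 ≅ Z^9, C_2 ≅ Z^6.

The boundary map ∂_1: C_1 → C_0 maps an edge to its endpoints' difference, ∂[p,q] = q − p.
The resulting 5×9 matrix has rank 4, and its Smith normal form has invariant factors (1,1,1,1).

∂_2: C_2 → C_1 acts by ∂[p,q,r] = [q,r] − [p,r] + [p,q]. For instance
  ∂[0,2,3] = [2,3] − [0,3] + [0,2],
  ∂[0,1,4] = [1,4] − [0,4] + [0,1].
As a 9×6 matrix over Z this has rank 5, with invariant factors (1,1,1,1,1).

Reading off H_k = ker ∂_k / im ∂_{k+1}:

  H_1: rank ker ∂_1 − rank ∂_2 = (9 − 4) − 5 = 0, and the invariant factors of ∂_2 are all 1, so H_1 ≅ 0.

(K is a triangulation of the 2-sphere S^2.)

H_1 = 0.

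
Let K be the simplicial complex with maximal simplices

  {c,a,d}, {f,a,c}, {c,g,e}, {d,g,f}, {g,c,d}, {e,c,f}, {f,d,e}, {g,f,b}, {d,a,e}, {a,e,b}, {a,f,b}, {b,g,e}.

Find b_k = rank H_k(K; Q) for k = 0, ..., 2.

We work with the vertex ordering a < b < c < d < e < f < g. The simplices of K, each written with vertices in increasing order, are:

  0-simplices (7): a, b, c, d, e, f, g
  1-simplices (18): ab, ac, ad, ae, af, be, bf, bg, cd, ce, cf, cg, de, df, dg, ef, eg, fg
  2-simplices (12): abe, abf, acd, acf, ade, beg, bfg, cdg, cef, ceg, def, dfg

so the chain groups are C_0 ≅ Z^7, C_1 ≅ Z^18, C_2 ≅ Z^12.

∂_1: C_1 → C_0 maps an edge to its endpoints' difference, ∂[p,q] = q − p.
This gives a 7×18 integer matrix of rank 6; reducing to Smith normal form yields diagonal entries (1,1,1,1,1,1).

∂_2: C_2 → C_1 acts by ∂[p,q,r] = [q,r] − [p,r] + [p,q]. For instance
  ∂abe = be − ae + ab,
  ∂def = ef − df + de.
As a 18×12 matrix over Z this has rank 12, with invariant factors (1,1,1,1,1,1,1,1,1,1,1,2).

Reading off H_k = ker ∂_k / im ∂_{k+1}:

  H_0: rank C_0 − rank ∂_1 = 7 − 6 = 1, and the invariant factors of ∂_1 are all 1, so H_0 ≅ Z.
  H_1: rank ker ∂_1 − rank ∂_2 = (18 − 6) − 12 = 0, and ∂_2 has invariant factor 2 > 1, so H_1 ≅ Z/2Z.
  H_2: rank ker ∂_2 − rank ∂_3 = (12 − 12) − 0 = 0, and there is no ∂_3, so H_2 ≅ 0.

(K is a triangulation of the real projective plane RP^2.)

Hence the Betti numbers are b_0 = 1, b_1 = 0, b_2 = 0.

b_0 = 1, b_1 = 0, b_2 = 0.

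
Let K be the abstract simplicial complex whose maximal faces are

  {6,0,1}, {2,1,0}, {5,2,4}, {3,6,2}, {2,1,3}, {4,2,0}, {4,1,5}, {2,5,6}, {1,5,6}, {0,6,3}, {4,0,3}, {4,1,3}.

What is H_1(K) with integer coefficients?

We work with the vertex ordering 0 < 1 < 2 < 3 < 4 < 5 < 6. The simplices of K, each written with vertices in increasing order, are:

  0-simplices (7): [0], [1], [2], [3], [4], [5], [6]
  1-simplices (18): [0,1], [0,2], [0,3], [0,4], [0,6], [1,2], [1,3], [1,4], [1,5], [1,6], [2,3], [2,4], [2,5], [2,6], [3,4], [3,6], [4,5], [5,6]
  2-simplices (12): [0,1,2], [0,1,6], [0,2,4], [0,3,4], [0,3,6], [1,2,3], [1,3,4], [1,4,5], [1,5,6], [2,3,6], [2,4,5], [2,5,6]

Hence C_0 ≅ Z^7, C_1 ≅ Z^18, C_2 ≅ Z^12.

The boundary map ∂_1: C_1 → C_0 maps an edge to its endpoints' difference, ∂[p,q] = q − p. For instance
  ∂[2,6] = [6] − [2].
The resulting 7×18 matrix has rank 6, and its Smith normal form has invariant factors (1,1,1,1,1,1).

∂_2: C_2 → C_1 maps a triangle to the signed sum of its edges. For instance
  ∂[2,5,6] = [5,6] − [2,6] + [2,5],
  ∂[1,2,3] = [2,3] − [1,3] + [1,2].
The resulting 18×12 matrix has rank 12, and its Smith normal form has invariant factors (1,1,1,1,1,1,1,1,1,1,1,2).

Reading off H_k = ker ∂_k / im ∂_{k+1}:

  H_1: rank ker ∂_1 − rank ∂_2 = (18 − 6) − 12 = 0, and ∂_2 has invariant factor 2 > 1, so H_1 ≅ Z/2.

H_1 ≅ Z/2.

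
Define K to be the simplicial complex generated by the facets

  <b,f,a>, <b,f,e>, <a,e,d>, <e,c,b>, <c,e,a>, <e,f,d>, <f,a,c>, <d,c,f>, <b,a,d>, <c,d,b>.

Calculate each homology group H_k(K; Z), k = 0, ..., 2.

We work with the vertex ordering a < b < c < d < e < f. The simplices of K, each written with vertices in increasing order, are:

  0-simplices (6): a, b, c, d, e, f
  1-simplices (15): ab, ac, ad, ae, af, bc, bd, be, bf, cd, ce, cf, de, df, ef
  2-simplices (10): abd, abf, ace, acf, ade, bcd, bce, bef, cdf, def

so the chain groups are C_0 ≅ Z^6, C_1 ≅ Z^15, C_2 ≅ Z^10.

The boundary map ∂_1: C_1 → C_0 maps an edge to its endpoints' difference, ∂[p,q] = q − p.
The resulting 6×15 matrix has rank 5, and its Smith normal form has invariant factors (1,1,1,1,1).

The boundary map ∂_2: C_2 → C_1 acts by ∂[p,q,r] = [q,r] − [p,r] + [p,q]. For instance
  ∂abd = bd − ad + ab,
  ∂ade = de − ae + ad.
The 15×10 boundary matrix has rank 10 and Smith normal form diag(1,1,1,1,1,1,1,1,1,2).

Computing H_k = (kernel of ∂_k) / (image of ∂_{k+1}):

  H_0: rank C_0 − rank ∂_1 = 6 − 5 = 1, and the invariant factors of ∂_1 are all 1, so H_0 = Z.
  H_1: rank ker ∂_1 − rank ∂_2 = (15 − 5) − 10 = 0, and ∂_2 has invariant factor 2 > 1, so H_1 = Z/2.
  H_2: rank ker ∂_2 − rank ∂_3 = (10 − 10) − 0 = 0, and there is no ∂_3, so H_2 = 0.

As a check, the Euler characteristic is 6 − 15 + 10 = 1, which agrees with 1 − 0 + 0 = 1.

H_0 = Z,  H_1 = Z/2,  H_2 = 0.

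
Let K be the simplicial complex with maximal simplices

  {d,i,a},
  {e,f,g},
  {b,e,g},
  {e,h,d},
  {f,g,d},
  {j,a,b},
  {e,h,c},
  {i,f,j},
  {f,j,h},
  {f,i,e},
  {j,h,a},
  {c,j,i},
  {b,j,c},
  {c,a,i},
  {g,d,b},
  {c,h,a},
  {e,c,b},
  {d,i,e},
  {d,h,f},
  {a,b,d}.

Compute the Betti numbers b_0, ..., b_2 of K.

b_0 = 1, b_1 = 1, b_2 = 0.

Take the total order a < b < c < d < e < f < g < h < i < j on the vertex set. Then K (dimension 2) consists of the simplices:

  0-simplices (10): a, b, c, d, e, f, g, h, i, j
  1-simplices (30): ab, ac, ad, ah, ai, aj, bc, bd, be, bg, bj, ce, ch, ci, cj, de, df, dg, dh, di, ef, eg, eh, ei, fg, fh, fi, fj, hj, ij
  2-simplices (20): abd, abj, ach, aci, adi, ahj, bce, bcj, bdg, beg, ceh, cij, deh, dei, dfg, dfh, efg, efi, fhj, fij

Hence C_0 ≅ Z^10, C_1 ≅ Z^30, C_2 ≅ Z^20.

∂_1: C_1 → C_0 maps an edge to its endpoints' difference, ∂[p,q] = q − p.
The 10×30 boundary matrix has rank 9 and Smith normal form diag(1,1,1,1,1,1,1,1,1).

∂_2: C_2 → C_1 sends each 2-simplex [p,q,r] to [q,r] − [p,r] + [p,q]. For instance
  ∂cij = ij − cj + ci,
  ∂ceh = eh − ch + ce.
As a 30×20 matrix over Z this has rank 20, with invariant factors (1,1,1,1,1,1,1,1,1,1,1,1,1,1,1,1,1,1,1,2).

From H_k ≅ ker(∂_k) / im(∂_{k+1}) we obtain:

  H_0: rank C_0 − rank ∂_1 = 10 − 9 = 1, and the invariant factors of ∂_1 are all 1, so H_0 = Z.
  H_1: rank ker ∂_1 − rank ∂_2 = (30 − 9) − 20 = 1, and ∂_2 has invariant factor 2 > 1, so H_1 = Z ⊕ Z/2.
  H_2: rank ker ∂_2 − rank ∂_3 = (20 − 20) − 0 = 0, and there is no ∂_3, so H_2 = 0.

As a check, the Euler characteristic is 10 − 30 + 20 = 0, which agrees with 1 − 1 + 0 = 0.
(K is a triangulation of the Klein bottle.)

Hence the Betti numbers are b_0 = 1, b_1 = 1, b_2 = 0.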